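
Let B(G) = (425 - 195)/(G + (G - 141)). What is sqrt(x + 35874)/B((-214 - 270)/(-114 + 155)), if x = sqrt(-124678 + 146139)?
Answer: -6749*sqrt(35874 + sqrt(21461))/9430 ≈ -135.83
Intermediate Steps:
x = sqrt(21461) ≈ 146.50
B(G) = 230/(-141 + 2*G) (B(G) = 230/(G + (-141 + G)) = 230/(-141 + 2*G))
sqrt(x + 35874)/B((-214 - 270)/(-114 + 155)) = sqrt(sqrt(21461) + 35874)/((230/(-141 + 2*((-214 - 270)/(-114 + 155))))) = sqrt(35874 + sqrt(21461))/((230/(-141 + 2*(-484/41)))) = sqrt(35874 + sqrt(21461))/((230/(-141 - 968/41))) = sqrt(35874 + sqrt(21461))/((230/(-6749/41))) = sqrt(35874 + sqrt(21461))/((230*(-41/6749))) = sqrt(35874 + sqrt(21461))/(-9430/6749) = sqrt(35874 + sqrt(21461))*(-6749/9430) = -6749*sqrt(35874 + sqrt(21461))/9430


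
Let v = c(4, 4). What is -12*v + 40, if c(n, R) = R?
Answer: -8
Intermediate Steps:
v = 4
-12*v + 40 = -12*4 + 40 = -48 + 40 = -8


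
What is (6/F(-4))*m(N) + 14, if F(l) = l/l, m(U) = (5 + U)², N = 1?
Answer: 230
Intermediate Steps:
F(l) = 1
(6/F(-4))*m(N) + 14 = (6/1)*(5 + 1)² + 14 = (6*1)*6² + 14 = 6*36 + 14 = 216 + 14 = 230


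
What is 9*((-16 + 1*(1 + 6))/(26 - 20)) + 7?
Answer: -13/2 ≈ -6.5000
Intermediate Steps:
9*((-16 + 1*(1 + 6))/(26 - 20)) + 7 = 9*((-16 + 1*7)/6) + 7 = 9*((-16 + 7)*(1/6)) + 7 = 9*(-9*1/6) + 7 = 9*(-3/2) + 7 = -27/2 + 7 = -13/2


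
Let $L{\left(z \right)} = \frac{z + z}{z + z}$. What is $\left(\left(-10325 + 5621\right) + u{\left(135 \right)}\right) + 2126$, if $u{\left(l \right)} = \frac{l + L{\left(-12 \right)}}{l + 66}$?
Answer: $- \frac{518042}{201} \approx -2577.3$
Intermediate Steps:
$L{\left(z \right)} = 1$ ($L{\left(z \right)} = \frac{2 z}{2 z} = 2 z \frac{1}{2 z} = 1$)
$u{\left(l \right)} = \frac{1 + l}{66 + l}$ ($u{\left(l \right)} = \frac{l + 1}{l + 66} = \frac{1 + l}{66 + l}$)
$\left(\left(-10325 + 5621\right) + u{\left(135 \right)}\right) + 2126 = \left(\left(-10325 + 5621\right) + \frac{1 + 135}{66 + 135}\right) + 2126 = \left(-4704 + \frac{1}{201} \cdot 136\right) + 2126 = \left(-4704 + \frac{136}{201}\right) + 2126 = - \frac{945368}{201} + 2126 = - \frac{518042}{201}$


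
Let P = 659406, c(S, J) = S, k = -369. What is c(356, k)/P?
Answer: 178/329703 ≈ 0.00053988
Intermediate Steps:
c(356, k)/P = 356/659406 = 356*(1/659406) = 178/329703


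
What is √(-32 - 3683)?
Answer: I*√3715 ≈ 60.951*I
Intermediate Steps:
√(-32 - 3683) = √(-3715) = I*√3715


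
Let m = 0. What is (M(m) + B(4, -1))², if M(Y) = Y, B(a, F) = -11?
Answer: 121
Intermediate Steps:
(M(m) + B(4, -1))² = (0 - 11)² = (-11)² = 121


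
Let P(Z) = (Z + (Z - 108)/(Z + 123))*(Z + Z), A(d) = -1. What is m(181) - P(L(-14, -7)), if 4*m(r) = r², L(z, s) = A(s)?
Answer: 1997497/244 ≈ 8186.5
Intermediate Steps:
L(z, s) = -1
P(Z) = 2*Z*(Z + (-108 + Z)/(123 + Z)) (P(Z) = (Z + (-108 + Z)/(123 + Z))*(2*Z) = 2*Z*(Z + (-108 + Z)/(123 + Z)))
m(r) = r²/4
m(181) - P(L(-14, -7)) = (¼)*181² - 2*(-1)*(-108 + (-1)² + 124*(-1))/(123 - 1) = (¼)*32761 - 2*(-1)*(-108 + 1 - 124)/122 = 32761/4 - 2*(-1)*(-231)/122 = 32761/4 - 1*231/61 = 32761/4 - 231/61 = 1997497/244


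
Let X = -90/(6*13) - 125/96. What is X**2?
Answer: 9394225/1557504 ≈ 6.0316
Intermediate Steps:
X = -3065/1248 (X = -90/78 - 125*1/96 = -90*1/78 - 125/96 = -15/13 - 125/96 = -3065/1248 ≈ -2.4559)
X**2 = (-3065/1248)**2 = 9394225/1557504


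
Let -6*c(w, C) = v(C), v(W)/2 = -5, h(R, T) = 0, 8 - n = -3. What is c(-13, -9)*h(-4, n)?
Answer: 0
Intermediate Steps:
n = 11 (n = 8 - 1*(-3) = 8 + 3 = 11)
v(W) = -10 (v(W) = 2*(-5) = -10)
c(w, C) = 5/3 (c(w, C) = -⅙*(-10) = 5/3)
c(-13, -9)*h(-4, n) = (5/3)*0 = 0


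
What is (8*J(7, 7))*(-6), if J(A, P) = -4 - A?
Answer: 528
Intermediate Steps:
(8*J(7, 7))*(-6) = (8*(-4 - 1*7))*(-6) = (8*(-4 - 7))*(-6) = (8*(-11))*(-6) = -88*(-6) = 528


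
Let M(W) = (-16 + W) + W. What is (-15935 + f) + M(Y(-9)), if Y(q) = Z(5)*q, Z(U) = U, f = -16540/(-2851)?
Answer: -45716351/2851 ≈ -16035.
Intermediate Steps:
f = 16540/2851 (f = -16540*(-1/2851) = 16540/2851 ≈ 5.8015)
Y(q) = 5*q
M(W) = -16 + 2*W
(-15935 + f) + M(Y(-9)) = (-15935 + 16540/2851) + (-16 + 2*(5*(-9))) = -45414145/2851 + (-16 + 2*(-45)) = -45414145/2851 + (-16 - 90) = -45414145/2851 - 106 = -45716351/2851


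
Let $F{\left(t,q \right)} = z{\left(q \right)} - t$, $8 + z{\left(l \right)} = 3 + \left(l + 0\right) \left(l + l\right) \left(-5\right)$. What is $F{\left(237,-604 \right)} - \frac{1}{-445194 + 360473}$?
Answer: $- \frac{309096265841}{84721} \approx -3.6484 \cdot 10^{6}$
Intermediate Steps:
$z{\left(l \right)} = -5 - 10 l^{2}$ ($z{\left(l \right)} = -8 + \left(3 + \left(l + 0\right) \left(l + l\right) \left(-5\right)\right) = -8 + \left(3 + l 2 l \left(-5\right)\right) = -8 + \left(3 + 2 l^{2} \left(-5\right)\right) = -8 - \left(-3 + 10 l^{2}\right) = -5 - 10 l^{2}$)
$F{\left(t,q \right)} = -5 - t - 10 q^{2}$ ($F{\left(t,q \right)} = \left(-5 - 10 q^{2}\right) - t = -5 - t - 10 q^{2}$)
$F{\left(237,-604 \right)} - \frac{1}{-445194 + 360473} = \left(-5 - 237 - 10 \left(-604\right)^{2}\right) - \frac{1}{-445194 + 360473} = \left(-5 - 237 - 3648160\right) - \frac{1}{-84721} = \left(-5 - 237 - 3648160\right) - - \frac{1}{84721} = -3648402 + \frac{1}{84721} = - \frac{309096265841}{84721}$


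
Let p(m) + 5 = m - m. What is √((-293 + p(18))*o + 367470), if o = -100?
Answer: √397270 ≈ 630.29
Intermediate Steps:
p(m) = -5 (p(m) = -5 + (m - m) = -5 + 0 = -5)
√((-293 + p(18))*o + 367470) = √((-293 - 5)*(-100) + 367470) = √(-298*(-100) + 367470) = √(29800 + 367470) = √397270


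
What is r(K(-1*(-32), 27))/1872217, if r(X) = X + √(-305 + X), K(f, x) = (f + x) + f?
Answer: 91/1872217 + I*√214/1872217 ≈ 4.8605e-5 + 7.8136e-6*I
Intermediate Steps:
K(f, x) = x + 2*f
r(K(-1*(-32), 27))/1872217 = ((27 + 2*(-1*(-32))) + √(-305 + (27 + 2*(-1*(-32)))))/1872217 = ((27 + 2*32) + √(-305 + (27 + 2*32)))*(1/1872217) = ((27 + 64) + √(-305 + (27 + 64)))*(1/1872217) = (91 + √(-305 + 91))*(1/1872217) = (91 + √(-214))*(1/1872217) = (91 + I*√214)*(1/1872217) = 91/1872217 + I*√214/1872217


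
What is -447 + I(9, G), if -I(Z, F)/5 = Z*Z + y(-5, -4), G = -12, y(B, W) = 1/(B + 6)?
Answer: -857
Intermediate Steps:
y(B, W) = 1/(6 + B)
I(Z, F) = -5 - 5*Z² (I(Z, F) = -5*(Z*Z + 1/(6 - 5)) = -5*(Z² + 1/1) = -5*(Z² + 1) = -5*(1 + Z²) = -5 - 5*Z²)
-447 + I(9, G) = -447 + (-5 - 5*9²) = -447 + (-5 - 5*81) = -447 + (-5 - 405) = -447 - 410 = -857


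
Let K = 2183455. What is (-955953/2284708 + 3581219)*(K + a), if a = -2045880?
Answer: 1125643980081844925/2284708 ≈ 4.9269e+11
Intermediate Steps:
(-955953/2284708 + 3581219)*(K + a) = (-955953/2284708 + 3581219)*(2183455 - 2045880) = (-955953*1/2284708 + 3581219)*137575 = (-955953/2284708 + 3581219)*137575 = (8182038743099/2284708)*137575 = 1125643980081844925/2284708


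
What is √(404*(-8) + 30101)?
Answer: √26869 ≈ 163.92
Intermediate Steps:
√(404*(-8) + 30101) = √(-3232 + 30101) = √26869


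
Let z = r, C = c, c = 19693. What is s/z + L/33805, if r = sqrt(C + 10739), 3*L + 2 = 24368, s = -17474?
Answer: 8122/33805 - 8737*sqrt(1902)/3804 ≈ -99.927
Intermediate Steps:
C = 19693
L = 8122 (L = -2/3 + (1/3)*24368 = -2/3 + 24368/3 = 8122)
r = 4*sqrt(1902) (r = sqrt(19693 + 10739) = sqrt(30432) = 4*sqrt(1902) ≈ 174.45)
z = 4*sqrt(1902) ≈ 174.45
s/z + L/33805 = -17474*sqrt(1902)/7608 + 8122/33805 = -8737*sqrt(1902)/3804 + 8122*(1/33805) = -8737*sqrt(1902)/3804 + 8122/33805 = 8122/33805 - 8737*sqrt(1902)/3804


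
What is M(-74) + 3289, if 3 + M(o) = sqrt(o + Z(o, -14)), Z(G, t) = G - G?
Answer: 3286 + I*sqrt(74) ≈ 3286.0 + 8.6023*I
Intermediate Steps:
Z(G, t) = 0
M(o) = -3 + sqrt(o) (M(o) = -3 + sqrt(o + 0) = -3 + sqrt(o))
M(-74) + 3289 = (-3 + sqrt(-74)) + 3289 = (-3 + I*sqrt(74)) + 3289 = 3286 + I*sqrt(74)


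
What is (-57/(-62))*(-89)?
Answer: -5073/62 ≈ -81.823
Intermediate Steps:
(-57/(-62))*(-89) = -1/62*(-57)*(-89) = (57/62)*(-89) = -5073/62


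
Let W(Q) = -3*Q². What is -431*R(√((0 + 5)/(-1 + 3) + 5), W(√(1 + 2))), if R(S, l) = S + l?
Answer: 3879 - 431*√30/2 ≈ 2698.7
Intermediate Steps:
-431*R(√((0 + 5)/(-1 + 3) + 5), W(√(1 + 2))) = -431*(√((0 + 5)/(-1 + 3) + 5) - 3*(√(1 + 2))²) = -431*(√(5/2 + 5) - 3*(√3)²) = -431*(√(5*(½) + 5) - 3*3) = -431*(√(5/2 + 5) - 9) = -431*(√(15/2) - 9) = -431*(√30/2 - 9) = -431*(-9 + √30/2) = 3879 - 431*√30/2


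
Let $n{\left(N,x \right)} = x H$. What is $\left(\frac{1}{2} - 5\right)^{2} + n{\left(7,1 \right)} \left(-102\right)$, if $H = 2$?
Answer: $- \frac{735}{4} \approx -183.75$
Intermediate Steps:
$n{\left(N,x \right)} = 2 x$ ($n{\left(N,x \right)} = x 2 = 2 x$)
$\left(\frac{1}{2} - 5\right)^{2} + n{\left(7,1 \right)} \left(-102\right) = \left(\frac{1}{2} - 5\right)^{2} + 2 \cdot 1 \left(-102\right) = \left(\frac{1}{2} - 5\right)^{2} + 2 \left(-102\right) = \left(- \frac{9}{2}\right)^{2} - 204 = \frac{81}{4} - 204 = - \frac{735}{4}$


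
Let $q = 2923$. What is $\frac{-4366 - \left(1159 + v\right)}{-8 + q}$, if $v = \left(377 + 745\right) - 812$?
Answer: $- \frac{1167}{583} \approx -2.0017$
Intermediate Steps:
$v = 310$ ($v = 1122 - 812 = 310$)
$\frac{-4366 - \left(1159 + v\right)}{-8 + q} = \frac{-4366 - 1469}{-8 + 2923} = \frac{-4366 - 1469}{2915} = \left(-4366 - 1469\right) \frac{1}{2915} = \left(-5835\right) \frac{1}{2915} = - \frac{1167}{583}$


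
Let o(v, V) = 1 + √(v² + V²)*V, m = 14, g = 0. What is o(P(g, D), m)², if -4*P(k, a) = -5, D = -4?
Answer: 154893/4 + 7*√3161 ≈ 39117.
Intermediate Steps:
P(k, a) = 5/4 (P(k, a) = -¼*(-5) = 5/4)
o(v, V) = 1 + V*√(V² + v²) (o(v, V) = 1 + √(V² + v²)*V = 1 + V*√(V² + v²))
o(P(g, D), m)² = (1 + 14*√(14² + (5/4)²))² = (1 + 14*√(196 + 25/16))² = (1 + 14*√(3161/16))² = (1 + 14*(√3161/4))² = (1 + 7*√3161/2)²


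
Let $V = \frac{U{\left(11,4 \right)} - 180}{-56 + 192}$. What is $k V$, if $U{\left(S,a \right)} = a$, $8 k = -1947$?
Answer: $\frac{21417}{68} \approx 314.96$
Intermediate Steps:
$k = - \frac{1947}{8}$ ($k = \frac{1}{8} \left(-1947\right) = - \frac{1947}{8} \approx -243.38$)
$V = - \frac{22}{17}$ ($V = \frac{4 - 180}{-56 + 192} = - \frac{176}{136} = \left(-176\right) \frac{1}{136} = - \frac{22}{17} \approx -1.2941$)
$k V = \left(- \frac{1947}{8}\right) \left(- \frac{22}{17}\right) = \frac{21417}{68}$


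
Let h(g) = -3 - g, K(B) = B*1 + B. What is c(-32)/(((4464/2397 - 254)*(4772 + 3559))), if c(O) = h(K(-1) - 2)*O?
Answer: 12784/839173299 ≈ 1.5234e-5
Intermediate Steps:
K(B) = 2*B (K(B) = B + B = 2*B)
c(O) = O (c(O) = (-3 - (2*(-1) - 2))*O = (-3 - (-2 - 2))*O = (-3 - 1*(-4))*O = (-3 + 4)*O = 1*O = O)
c(-32)/(((4464/2397 - 254)*(4772 + 3559))) = -32*1/((4772 + 3559)*(4464/2397 - 254)) = -32*1/(8331*(4464*(1/2397) - 254)) = -32*1/(8331*(1488/799 - 254)) = -32/((-201458/799*8331)) = -32/(-1678346598/799) = -32*(-799/1678346598) = 12784/839173299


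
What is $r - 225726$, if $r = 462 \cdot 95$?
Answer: $-181836$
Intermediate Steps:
$r = 43890$
$r - 225726 = 43890 - 225726 = -181836$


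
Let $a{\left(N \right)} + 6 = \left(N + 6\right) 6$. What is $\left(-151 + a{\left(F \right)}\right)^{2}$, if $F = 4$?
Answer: $9409$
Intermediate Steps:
$a{\left(N \right)} = 30 + 6 N$ ($a{\left(N \right)} = -6 + \left(N + 6\right) 6 = -6 + \left(6 + N\right) 6 = -6 + \left(36 + 6 N\right) = 30 + 6 N$)
$\left(-151 + a{\left(F \right)}\right)^{2} = \left(-151 + \left(30 + 6 \cdot 4\right)\right)^{2} = \left(-151 + \left(30 + 24\right)\right)^{2} = \left(-151 + 54\right)^{2} = \left(-97\right)^{2} = 9409$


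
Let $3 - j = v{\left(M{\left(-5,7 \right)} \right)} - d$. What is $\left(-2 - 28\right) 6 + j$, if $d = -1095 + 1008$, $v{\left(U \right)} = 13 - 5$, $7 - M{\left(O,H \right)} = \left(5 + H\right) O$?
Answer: $-272$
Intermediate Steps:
$M{\left(O,H \right)} = 7 - O \left(5 + H\right)$ ($M{\left(O,H \right)} = 7 - \left(5 + H\right) O = 7 - O \left(5 + H\right)$)
$v{\left(U \right)} = 8$ ($v{\left(U \right)} = 13 - 5 = 8$)
$d = -87$
$j = -92$ ($j = 3 - \left(8 - -87\right) = 3 - \left(8 + 87\right) = 3 - 95 = -92$)
$\left(-2 - 28\right) 6 + j = \left(-2 - 28\right) 6 - 92 = \left(-30\right) 6 - 92 = -180 - 92 = -272$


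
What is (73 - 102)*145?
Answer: -4205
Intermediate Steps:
(73 - 102)*145 = -29*145 = -4205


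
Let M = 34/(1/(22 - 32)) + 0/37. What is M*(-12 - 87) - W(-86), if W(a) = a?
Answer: 33746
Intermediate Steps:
M = -340 (M = 34/(1/(-10)) + 0*(1/37) = 34/(-⅒) + 0 = 34*(-10) + 0 = -340 + 0 = -340)
M*(-12 - 87) - W(-86) = -340*(-12 - 87) - 1*(-86) = -340*(-99) + 86 = 33660 + 86 = 33746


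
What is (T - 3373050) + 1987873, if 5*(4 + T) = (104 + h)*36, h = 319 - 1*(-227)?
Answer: -1380501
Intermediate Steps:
h = 546 (h = 319 + 227 = 546)
T = 4676 (T = -4 + ((104 + 546)*36)/5 = -4 + (650*36)/5 = -4 + (1/5)*23400 = -4 + 4680 = 4676)
(T - 3373050) + 1987873 = (4676 - 3373050) + 1987873 = -3368374 + 1987873 = -1380501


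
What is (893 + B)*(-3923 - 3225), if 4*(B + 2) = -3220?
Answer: -614728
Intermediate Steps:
B = -807 (B = -2 + (¼)*(-3220) = -2 - 805 = -807)
(893 + B)*(-3923 - 3225) = (893 - 807)*(-3923 - 3225) = 86*(-7148) = -614728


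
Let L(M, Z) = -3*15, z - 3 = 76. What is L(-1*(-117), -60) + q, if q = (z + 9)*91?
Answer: 7963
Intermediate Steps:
z = 79 (z = 3 + 76 = 79)
L(M, Z) = -45
q = 8008 (q = (79 + 9)*91 = 88*91 = 8008)
L(-1*(-117), -60) + q = -45 + 8008 = 7963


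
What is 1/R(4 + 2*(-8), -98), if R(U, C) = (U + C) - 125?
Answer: -1/235 ≈ -0.0042553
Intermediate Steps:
R(U, C) = -125 + C + U (R(U, C) = (C + U) - 125 = -125 + C + U)
1/R(4 + 2*(-8), -98) = 1/(-125 - 98 + (4 + 2*(-8))) = 1/(-125 - 98 + (4 - 16)) = 1/(-125 - 98 - 12) = 1/(-235) = -1/235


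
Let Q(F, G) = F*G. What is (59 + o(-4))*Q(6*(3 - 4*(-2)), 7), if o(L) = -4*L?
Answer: 34650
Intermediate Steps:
(59 + o(-4))*Q(6*(3 - 4*(-2)), 7) = (59 - 4*(-4))*((6*(3 - 4*(-2)))*7) = (59 + 16)*((6*(3 + 8))*7) = 75*((6*11)*7) = 75*(66*7) = 75*462 = 34650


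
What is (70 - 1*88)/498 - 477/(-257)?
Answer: 38820/21331 ≈ 1.8199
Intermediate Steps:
(70 - 1*88)/498 - 477/(-257) = (70 - 88)*(1/498) - 477*(-1/257) = -18*1/498 + 477/257 = -3/83 + 477/257 = 38820/21331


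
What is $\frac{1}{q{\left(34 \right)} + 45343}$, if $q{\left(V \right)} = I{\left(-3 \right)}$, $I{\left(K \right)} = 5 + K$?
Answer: $\frac{1}{45345} \approx 2.2053 \cdot 10^{-5}$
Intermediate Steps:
$q{\left(V \right)} = 2$ ($q{\left(V \right)} = 5 - 3 = 2$)
$\frac{1}{q{\left(34 \right)} + 45343} = \frac{1}{2 + 45343} = \frac{1}{45345}$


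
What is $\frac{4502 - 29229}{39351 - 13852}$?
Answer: $- \frac{24727}{25499} \approx -0.96972$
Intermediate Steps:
$\frac{4502 - 29229}{39351 - 13852} = - \frac{24727}{39351 - 13852} = - \frac{24727}{25499}$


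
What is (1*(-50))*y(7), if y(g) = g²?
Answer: -2450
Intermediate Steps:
(1*(-50))*y(7) = (1*(-50))*7² = -50*49 = -2450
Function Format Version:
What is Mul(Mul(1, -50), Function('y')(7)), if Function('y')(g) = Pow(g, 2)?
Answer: -2450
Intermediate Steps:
Mul(Mul(1, -50), Function('y')(7)) = Mul(Mul(1, -50), Pow(7, 2)) = Mul(-50, 49) = -2450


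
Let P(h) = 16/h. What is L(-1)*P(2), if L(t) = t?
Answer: -8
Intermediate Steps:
L(-1)*P(2) = -16/2 = -1*8 = -8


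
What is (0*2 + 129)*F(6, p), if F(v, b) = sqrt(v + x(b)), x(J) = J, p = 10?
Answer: 516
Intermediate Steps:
F(v, b) = sqrt(b + v) (F(v, b) = sqrt(v + b) = sqrt(b + v))
(0*2 + 129)*F(6, p) = (0*2 + 129)*sqrt(10 + 6) = (0 + 129)*sqrt(16) = 129*4 = 516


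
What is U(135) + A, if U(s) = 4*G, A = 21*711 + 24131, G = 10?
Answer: 39102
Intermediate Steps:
A = 39062 (A = 14931 + 24131 = 39062)
U(s) = 40 (U(s) = 4*10 = 40)
U(135) + A = 40 + 39062 = 39102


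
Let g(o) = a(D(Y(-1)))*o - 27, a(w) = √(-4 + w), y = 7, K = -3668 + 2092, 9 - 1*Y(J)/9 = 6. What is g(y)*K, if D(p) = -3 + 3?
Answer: 42552 - 22064*I ≈ 42552.0 - 22064.0*I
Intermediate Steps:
Y(J) = 27 (Y(J) = 81 - 9*6 = 81 - 54 = 27)
K = -1576
D(p) = 0
g(o) = -27 + 2*I*o (g(o) = √(-4 + 0)*o - 27 = √(-4)*o - 27 = (2*I)*o - 27 = 2*I*o - 27 = -27 + 2*I*o)
g(y)*K = (-27 + 2*I*7)*(-1576) = (-27 + 14*I)*(-1576) = 42552 - 22064*I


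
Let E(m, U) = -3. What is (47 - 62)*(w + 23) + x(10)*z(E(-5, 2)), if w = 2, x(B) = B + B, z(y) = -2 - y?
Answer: -355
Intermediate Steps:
x(B) = 2*B
(47 - 62)*(w + 23) + x(10)*z(E(-5, 2)) = (47 - 62)*(2 + 23) + (2*10)*(-2 - 1*(-3)) = -15*25 + 20*(-2 + 3) = -375 + 20*1 = -375 + 20 = -355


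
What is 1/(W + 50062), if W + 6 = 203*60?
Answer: 1/62236 ≈ 1.6068e-5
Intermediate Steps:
W = 12174 (W = -6 + 203*60 = -6 + 12180 = 12174)
1/(W + 50062) = 1/(12174 + 50062) = 1/62236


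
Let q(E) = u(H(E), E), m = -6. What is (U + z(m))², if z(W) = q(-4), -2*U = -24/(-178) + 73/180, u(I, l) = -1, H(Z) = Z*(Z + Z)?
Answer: 1656245809/1026561600 ≈ 1.6134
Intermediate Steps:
H(Z) = 2*Z² (H(Z) = Z*(2*Z) = 2*Z²)
q(E) = -1
U = -8657/32040 (U = -(-24/(-178) + 73/180)/2 = -(-24*(-1/178) + 73*(1/180))/2 = -(12/89 + 73/180)/2 = -½*8657/16020 = -8657/32040 ≈ -0.27019)
z(W) = -1
(U + z(m))² = (-8657/32040 - 1)² = (-40697/32040)² = 1656245809/1026561600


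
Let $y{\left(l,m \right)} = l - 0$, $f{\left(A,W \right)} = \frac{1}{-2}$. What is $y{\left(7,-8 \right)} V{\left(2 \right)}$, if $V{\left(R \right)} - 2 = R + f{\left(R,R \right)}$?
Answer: $\frac{49}{2} \approx 24.5$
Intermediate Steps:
$f{\left(A,W \right)} = - \frac{1}{2}$
$y{\left(l,m \right)} = l$ ($y{\left(l,m \right)} = l + 0 = l$)
$V{\left(R \right)} = \frac{3}{2} + R$ ($V{\left(R \right)} = 2 + \left(R - \frac{1}{2}\right) = 2 + \left(- \frac{1}{2} + R\right) = \frac{3}{2} + R$)
$y{\left(7,-8 \right)} V{\left(2 \right)} = 7 \left(\frac{3}{2} + 2\right) = 7 \cdot \frac{7}{2} = \frac{49}{2}$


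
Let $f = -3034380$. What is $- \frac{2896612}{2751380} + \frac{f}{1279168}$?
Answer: $- \frac{753374113951}{219967328240} \approx -3.4249$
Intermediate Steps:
$- \frac{2896612}{2751380} + \frac{f}{1279168} = - \frac{2896612}{2751380} - \frac{3034380}{1279168} = \left(-2896612\right) \frac{1}{2751380} - \frac{758595}{319792} = - \frac{724153}{687845} - \frac{758595}{319792} = - \frac{753374113951}{219967328240}$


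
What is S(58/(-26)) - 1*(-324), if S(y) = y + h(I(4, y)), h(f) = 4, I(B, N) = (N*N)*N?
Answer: 4235/13 ≈ 325.77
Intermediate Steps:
I(B, N) = N³ (I(B, N) = N²*N = N³)
S(y) = 4 + y (S(y) = y + 4 = 4 + y)
S(58/(-26)) - 1*(-324) = (4 + 58/(-26)) - 1*(-324) = (4 + 58*(-1/26)) + 324 = (4 - 29/13) + 324 = 23/13 + 324 = 4235/13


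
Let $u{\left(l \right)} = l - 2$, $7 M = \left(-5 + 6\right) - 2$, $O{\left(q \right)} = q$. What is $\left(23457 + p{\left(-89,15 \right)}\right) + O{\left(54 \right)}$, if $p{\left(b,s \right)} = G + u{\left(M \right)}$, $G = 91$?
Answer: $\frac{165199}{7} \approx 23600.0$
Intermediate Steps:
$M = - \frac{1}{7}$ ($M = \frac{\left(-5 + 6\right) - 2}{7} = \frac{1 - 2}{7} = \frac{1}{7} \left(-1\right) = - \frac{1}{7} \approx -0.14286$)
$u{\left(l \right)} = -2 + l$
$p{\left(b,s \right)} = \frac{622}{7}$ ($p{\left(b,s \right)} = 91 - \frac{15}{7} = \frac{622}{7}$)
$\left(23457 + p{\left(-89,15 \right)}\right) + O{\left(54 \right)} = \left(23457 + \frac{622}{7}\right) + 54 = \frac{164821}{7} + 54 = \frac{165199}{7}$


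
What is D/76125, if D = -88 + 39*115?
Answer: 4397/76125 ≈ 0.057760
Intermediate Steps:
D = 4397 (D = -88 + 4485 = 4397)
D/76125 = 4397/76125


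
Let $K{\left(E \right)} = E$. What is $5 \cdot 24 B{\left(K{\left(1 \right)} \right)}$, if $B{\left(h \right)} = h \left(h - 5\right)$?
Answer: $-480$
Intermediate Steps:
$B{\left(h \right)} = h \left(-5 + h\right)$
$5 \cdot 24 B{\left(K{\left(1 \right)} \right)} = 5 \cdot 24 \cdot 1 \left(-5 + 1\right) = 120 \cdot 1 \left(-4\right) = 120 \left(-4\right) = -480$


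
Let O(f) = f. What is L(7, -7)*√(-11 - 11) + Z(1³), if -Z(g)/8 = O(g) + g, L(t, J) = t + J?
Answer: -16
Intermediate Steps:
L(t, J) = J + t
Z(g) = -16*g (Z(g) = -8*(g + g) = -16*g)
L(7, -7)*√(-11 - 11) + Z(1³) = (-7 + 7)*√(-11 - 11) - 16*1³ = 0*√(-22) - 16*1 = 0*(I*√22) - 16 = 0 - 16 = -16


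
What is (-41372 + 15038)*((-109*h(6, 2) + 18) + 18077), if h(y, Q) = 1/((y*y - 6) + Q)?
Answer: -7622784477/16 ≈ -4.7642e+8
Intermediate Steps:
h(y, Q) = 1/(-6 + Q + y²) (h(y, Q) = 1/((y² - 6) + Q) = 1/((-6 + y²) + Q) = 1/(-6 + Q + y²))
(-41372 + 15038)*((-109*h(6, 2) + 18) + 18077) = (-41372 + 15038)*((-109/(-6 + 2 + 6²) + 18) + 18077) = -26334*((-109/(-6 + 2 + 36) + 18) + 18077) = -26334*((-109/32 + 18) + 18077) = -26334*(467/32 + 18077) = -26334*578931/32 = -7622784477/16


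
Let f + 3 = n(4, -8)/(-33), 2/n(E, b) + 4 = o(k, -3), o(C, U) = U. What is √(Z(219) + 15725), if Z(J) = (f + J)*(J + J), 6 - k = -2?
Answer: √654186841/77 ≈ 332.17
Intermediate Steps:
k = 8 (k = 6 - 1*(-2) = 6 + 2 = 8)
n(E, b) = -2/7 (n(E, b) = 2/(-4 - 3) = 2/(-7) = 2*(-⅐) = -2/7)
f = -691/231 (f = -3 - 2/7/(-33) = -3 - 2/7*(-1/33) = -3 + 2/231 = -691/231 ≈ -2.9913)
Z(J) = 2*J*(-691/231 + J) (Z(J) = (-691/231 + J)*(J + J) = (-691/231 + J)*(2*J) = 2*J*(-691/231 + J))
√(Z(219) + 15725) = √((2/231)*219*(-691 + 231*219) + 15725) = √((2/231)*219*(-691 + 50589) + 15725) = √((2/231)*219*49898 + 15725) = √(7285108/77 + 15725) = √(8495933/77) = √654186841/77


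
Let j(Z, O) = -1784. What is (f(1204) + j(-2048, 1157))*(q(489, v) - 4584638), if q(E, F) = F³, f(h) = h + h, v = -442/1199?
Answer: -4931138418525103200/1723683599 ≈ -2.8608e+9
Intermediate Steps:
v = -442/1199 (v = -442*1/1199 = -442/1199 ≈ -0.36864)
f(h) = 2*h
(f(1204) + j(-2048, 1157))*(q(489, v) - 4584638) = (2*1204 - 1784)*((-442/1199)³ - 4584638) = (2408 - 1784)*(-86350888/1723683599 - 4584638) = 624*(-7902465414303050/1723683599) = -4931138418525103200/1723683599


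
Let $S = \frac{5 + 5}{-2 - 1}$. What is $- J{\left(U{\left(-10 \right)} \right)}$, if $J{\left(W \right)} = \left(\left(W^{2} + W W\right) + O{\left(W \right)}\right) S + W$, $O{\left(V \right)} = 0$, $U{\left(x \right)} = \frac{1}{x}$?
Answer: $\frac{1}{6} \approx 0.16667$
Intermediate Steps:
$S = - \frac{10}{3}$ ($S = \frac{10}{-3} = 10 \left(- \frac{1}{3}\right) = - \frac{10}{3} \approx -3.3333$)
$J{\left(W \right)} = W - \frac{20 W^{2}}{3}$ ($J{\left(W \right)} = \left(\left(W^{2} + W W\right) + 0\right) \left(- \frac{10}{3}\right) + W = \left(\left(W^{2} + W^{2}\right) + 0\right) \left(- \frac{10}{3}\right) + W = \left(2 W^{2} + 0\right) \left(- \frac{10}{3}\right) + W = 2 W^{2} \left(- \frac{10}{3}\right) + W = - \frac{20 W^{2}}{3} + W = W - \frac{20 W^{2}}{3}$)
$- J{\left(U{\left(-10 \right)} \right)} = - \frac{3 - \frac{20}{-10}}{3 \left(-10\right)} = - \frac{\left(-1\right) \left(3 - -2\right)}{3 \cdot 10} = - \frac{\left(-1\right) \left(3 + 2\right)}{3 \cdot 10} = - \frac{\left(-1\right) 5}{3 \cdot 10} = \left(-1\right) \left(- \frac{1}{6}\right) = \frac{1}{6}$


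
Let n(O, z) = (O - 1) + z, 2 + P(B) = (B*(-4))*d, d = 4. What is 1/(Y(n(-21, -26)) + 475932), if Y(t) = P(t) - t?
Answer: 1/476746 ≈ 2.0976e-6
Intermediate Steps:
P(B) = -2 - 16*B (P(B) = -2 + (B*(-4))*4 = -2 - 4*B*4 = -2 - 16*B)
n(O, z) = -1 + O + z (n(O, z) = (-1 + O) + z = -1 + O + z)
Y(t) = -2 - 17*t (Y(t) = (-2 - 16*t) - t = -2 - 17*t)
1/(Y(n(-21, -26)) + 475932) = 1/((-2 - 17*(-1 - 21 - 26)) + 475932) = 1/((-2 - 17*(-48)) + 475932) = 1/((-2 + 816) + 475932) = 1/(814 + 475932) = 1/476746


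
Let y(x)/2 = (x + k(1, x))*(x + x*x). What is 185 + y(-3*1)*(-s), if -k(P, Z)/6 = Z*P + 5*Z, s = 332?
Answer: -418135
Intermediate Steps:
k(P, Z) = -30*Z - 6*P*Z (k(P, Z) = -6*(Z*P + 5*Z) = -6*(P*Z + 5*Z) = -6*(5*Z + P*Z) = -30*Z - 6*P*Z)
y(x) = -70*x*(x + x²) (y(x) = 2*((x - 6*x*(5 + 1))*(x + x*x)) = 2*((x - 6*x*6)*(x + x²)) = 2*((x - 36*x)*(x + x²)) = 2*((-35*x)*(x + x²)) = 2*(-35*x*(x + x²)) = -70*x*(x + x²))
185 + y(-3*1)*(-s) = 185 + (-70*(-3*1)²*(1 - 3*1))*(-1*332) = 185 - 70*(-3)²*(1 - 3)*(-332) = 185 - 70*9*(-2)*(-332) = 185 + 1260*(-332) = 185 - 418320 = -418135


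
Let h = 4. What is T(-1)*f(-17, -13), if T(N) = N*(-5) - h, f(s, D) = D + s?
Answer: -30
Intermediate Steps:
T(N) = -4 - 5*N (T(N) = N*(-5) - 1*4 = -5*N - 4 = -4 - 5*N)
T(-1)*f(-17, -13) = (-4 - 5*(-1))*(-13 - 17) = (-4 + 5)*(-30) = 1*(-30) = -30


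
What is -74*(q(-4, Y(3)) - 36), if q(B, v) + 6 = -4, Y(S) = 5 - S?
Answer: 3404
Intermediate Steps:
q(B, v) = -10 (q(B, v) = -6 - 4 = -10)
-74*(q(-4, Y(3)) - 36) = -74*(-10 - 36) = -74*(-46) = 3404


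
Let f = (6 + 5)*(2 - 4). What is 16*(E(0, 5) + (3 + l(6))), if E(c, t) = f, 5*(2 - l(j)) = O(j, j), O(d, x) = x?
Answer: -1456/5 ≈ -291.20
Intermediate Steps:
f = -22 (f = 11*(-2) = -22)
l(j) = 2 - j/5
E(c, t) = -22
16*(E(0, 5) + (3 + l(6))) = 16*(-22 + (3 + (2 - ⅕*6))) = 16*(-22 + (3 + (2 - 6/5))) = 16*(-22 + (3 + ⅘)) = 16*(-22 + 19/5) = 16*(-91/5) = -1456/5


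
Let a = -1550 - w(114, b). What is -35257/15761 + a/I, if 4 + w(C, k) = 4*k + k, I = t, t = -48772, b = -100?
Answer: -851534199/384347746 ≈ -2.2155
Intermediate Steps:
I = -48772
w(C, k) = -4 + 5*k (w(C, k) = -4 + (4*k + k) = -4 + 5*k)
a = -1046 (a = -1550 - (-4 + 5*(-100)) = -1550 - (-4 - 500) = -1550 - 1*(-504) = -1550 + 504 = -1046)
-35257/15761 + a/I = -35257/15761 - 1046/(-48772) = -35257*1/15761 - 1046*(-1/48772) = -35257/15761 + 523/24386 = -851534199/384347746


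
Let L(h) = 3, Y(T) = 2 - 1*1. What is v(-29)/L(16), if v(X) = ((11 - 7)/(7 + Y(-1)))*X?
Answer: -29/6 ≈ -4.8333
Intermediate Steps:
Y(T) = 1 (Y(T) = 2 - 1 = 1)
v(X) = X/2 (v(X) = ((11 - 7)/(7 + 1))*X = (4/8)*X = (4*(1/8))*X = X/2)
v(-29)/L(16) = ((1/2)*(-29))/3 = -29/2*1/3 = -29/6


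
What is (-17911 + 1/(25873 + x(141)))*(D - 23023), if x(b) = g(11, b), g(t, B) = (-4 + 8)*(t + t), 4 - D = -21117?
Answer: 884406167940/25961 ≈ 3.4067e+7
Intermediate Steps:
D = 21121 (D = 4 - 1*(-21117) = 4 + 21117 = 21121)
g(t, B) = 8*t (g(t, B) = 4*(2*t) = 8*t)
x(b) = 88 (x(b) = 8*11 = 88)
(-17911 + 1/(25873 + x(141)))*(D - 23023) = (-17911 + 1/(25873 + 88))*(21121 - 23023) = (-17911 + 1/25961)*(-1902) = -464987470/25961*(-1902) = 884406167940/25961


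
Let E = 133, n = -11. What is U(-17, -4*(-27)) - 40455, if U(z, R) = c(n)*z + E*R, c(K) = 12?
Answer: -26295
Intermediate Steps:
U(z, R) = 12*z + 133*R
U(-17, -4*(-27)) - 40455 = (12*(-17) + 133*(-4*(-27))) - 40455 = (-204 + 133*108) - 40455 = (-204 + 14364) - 40455 = 14160 - 40455 = -26295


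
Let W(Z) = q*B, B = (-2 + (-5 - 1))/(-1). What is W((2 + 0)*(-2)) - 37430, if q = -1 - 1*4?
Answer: -37470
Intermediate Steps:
B = 8 (B = -(-2 - 6) = -1*(-8) = 8)
q = -5 (q = -1 - 4 = -5)
W(Z) = -40 (W(Z) = -5*8 = -40)
W((2 + 0)*(-2)) - 37430 = -40 - 37430 = -37470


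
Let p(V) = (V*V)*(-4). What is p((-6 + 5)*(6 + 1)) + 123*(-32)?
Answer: -4132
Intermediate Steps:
p(V) = -4*V² (p(V) = V²*(-4) = -4*V²)
p((-6 + 5)*(6 + 1)) + 123*(-32) = -4*(-6 + 5)²*(6 + 1)² + 123*(-32) = -4*(-1*7)² - 3936 = -4*(-7)² - 3936 = -4*49 - 3936 = -196 - 3936 = -4132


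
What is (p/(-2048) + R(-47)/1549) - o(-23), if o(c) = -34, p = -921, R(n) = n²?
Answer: 113810629/3172352 ≈ 35.876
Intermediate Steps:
(p/(-2048) + R(-47)/1549) - o(-23) = (-921/(-2048) + (-47)²/1549) - 1*(-34) = (-921*(-1/2048) + 2209*(1/1549)) + 34 = (921/2048 + 2209/1549) + 34 = 5950661/3172352 + 34 = 113810629/3172352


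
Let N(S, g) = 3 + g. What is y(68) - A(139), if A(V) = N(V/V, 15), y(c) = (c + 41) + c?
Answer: 159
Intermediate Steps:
y(c) = 41 + 2*c (y(c) = (41 + c) + c = 41 + 2*c)
A(V) = 18 (A(V) = 3 + 15 = 18)
y(68) - A(139) = (41 + 2*68) - 1*18 = (41 + 136) - 18 = 177 - 18 = 159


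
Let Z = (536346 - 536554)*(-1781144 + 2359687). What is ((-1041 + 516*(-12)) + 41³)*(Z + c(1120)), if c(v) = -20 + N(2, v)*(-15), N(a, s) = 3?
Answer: -7423349411192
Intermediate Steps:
Z = -120336944 (Z = -208*578543 = -120336944)
c(v) = -65 (c(v) = -20 + 3*(-15) = -20 - 45 = -65)
((-1041 + 516*(-12)) + 41³)*(Z + c(1120)) = ((-1041 + 516*(-12)) + 41³)*(-120336944 - 65) = ((-1041 - 6192) + 68921)*(-120337009) = (-7233 + 68921)*(-120337009) = 61688*(-120337009) = -7423349411192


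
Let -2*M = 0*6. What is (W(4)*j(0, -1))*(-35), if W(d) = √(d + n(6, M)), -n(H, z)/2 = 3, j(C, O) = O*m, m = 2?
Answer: 70*I*√2 ≈ 98.995*I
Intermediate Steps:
M = 0 (M = -0*6 = -½*0 = 0)
j(C, O) = 2*O (j(C, O) = O*2 = 2*O)
n(H, z) = -6 (n(H, z) = -2*3 = -6)
W(d) = √(-6 + d) (W(d) = √(d - 6) = √(-6 + d))
(W(4)*j(0, -1))*(-35) = (√(-6 + 4)*(2*(-1)))*(-35) = (√(-2)*(-2))*(-35) = ((I*√2)*(-2))*(-35) = -2*I*√2*(-35) = 70*I*√2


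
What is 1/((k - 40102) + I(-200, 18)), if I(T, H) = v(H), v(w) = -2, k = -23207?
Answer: -1/63311 ≈ -1.5795e-5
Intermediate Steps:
I(T, H) = -2
1/((k - 40102) + I(-200, 18)) = 1/((-23207 - 40102) - 2) = 1/(-63309 - 2) = 1/(-63311) = -1/63311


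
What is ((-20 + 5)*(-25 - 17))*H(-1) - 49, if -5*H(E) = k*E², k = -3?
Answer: 329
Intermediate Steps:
H(E) = 3*E²/5 (H(E) = -(-3)*E²/5 = 3*E²/5)
((-20 + 5)*(-25 - 17))*H(-1) - 49 = ((-20 + 5)*(-25 - 17))*((⅗)*(-1)²) - 49 = (-15*(-42))*((⅗)*1) - 49 = 630*(⅗) - 49 = 378 - 49 = 329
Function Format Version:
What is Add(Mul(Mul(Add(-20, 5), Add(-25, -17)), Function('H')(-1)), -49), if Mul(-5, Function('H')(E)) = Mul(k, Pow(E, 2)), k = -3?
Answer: 329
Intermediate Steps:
Function('H')(E) = Mul(Rational(3, 5), Pow(E, 2)) (Function('H')(E) = Mul(Rational(-1, 5), Mul(-3, Pow(E, 2))) = Mul(Rational(3, 5), Pow(E, 2)))
Add(Mul(Mul(Add(-20, 5), Add(-25, -17)), Function('H')(-1)), -49) = Add(Mul(Mul(Add(-20, 5), Add(-25, -17)), Mul(Rational(3, 5), Pow(-1, 2))), -49) = Add(Mul(Mul(-15, -42), Mul(Rational(3, 5), 1)), -49) = Add(Mul(630, Rational(3, 5)), -49) = Add(378, -49) = 329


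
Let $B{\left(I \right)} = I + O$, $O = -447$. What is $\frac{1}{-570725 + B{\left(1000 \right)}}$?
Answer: $- \frac{1}{570172} \approx -1.7539 \cdot 10^{-6}$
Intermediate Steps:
$B{\left(I \right)} = -447 + I$ ($B{\left(I \right)} = I - 447 = -447 + I$)
$\frac{1}{-570725 + B{\left(1000 \right)}} = \frac{1}{-570725 + \left(-447 + 1000\right)} = \frac{1}{-570725 + 553} = \frac{1}{-570172} = - \frac{1}{570172}$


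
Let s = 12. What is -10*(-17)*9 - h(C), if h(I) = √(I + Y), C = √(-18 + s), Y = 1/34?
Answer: 1530 - √(34 + 1156*I*√6)/34 ≈ 1528.9 - 1.1001*I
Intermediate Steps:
Y = 1/34 ≈ 0.029412
C = I*√6 (C = √(-18 + 12) = √(-6) = I*√6 ≈ 2.4495*I)
h(I) = √(1/34 + I) (h(I) = √(I + 1/34) = √(1/34 + I))
-10*(-17)*9 - h(C) = -10*(-17)*9 - √(34 + 1156*(I*√6))/34 = 170*9 - √(34 + 1156*I*√6)/34 = 1530 - √(34 + 1156*I*√6)/34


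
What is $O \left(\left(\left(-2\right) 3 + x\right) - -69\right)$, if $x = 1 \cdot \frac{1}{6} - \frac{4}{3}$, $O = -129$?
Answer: $- \frac{15953}{2} \approx -7976.5$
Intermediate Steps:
$x = - \frac{7}{6}$ ($x = 1 \cdot \frac{1}{6} - \frac{4}{3} = \frac{1}{6} - \frac{4}{3} = - \frac{7}{6} \approx -1.1667$)
$O \left(\left(\left(-2\right) 3 + x\right) - -69\right) = - 129 \left(\left(\left(-2\right) 3 - \frac{7}{6}\right) - -69\right) = - 129 \left(\left(-6 - \frac{7}{6}\right) + 69\right) = - 129 \left(- \frac{43}{6} + 69\right) = \left(-129\right) \frac{371}{6} = - \frac{15953}{2}$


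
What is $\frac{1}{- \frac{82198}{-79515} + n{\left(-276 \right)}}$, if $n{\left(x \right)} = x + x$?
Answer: $- \frac{79515}{43810082} \approx -0.001815$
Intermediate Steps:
$n{\left(x \right)} = 2 x$
$\frac{1}{- \frac{82198}{-79515} + n{\left(-276 \right)}} = \frac{1}{- \frac{82198}{-79515} + 2 \left(-276\right)} = \frac{1}{\left(-82198\right) \left(- \frac{1}{79515}\right) - 552} = \frac{1}{\frac{82198}{79515} - 552} = \frac{1}{- \frac{43810082}{79515}} = - \frac{79515}{43810082}$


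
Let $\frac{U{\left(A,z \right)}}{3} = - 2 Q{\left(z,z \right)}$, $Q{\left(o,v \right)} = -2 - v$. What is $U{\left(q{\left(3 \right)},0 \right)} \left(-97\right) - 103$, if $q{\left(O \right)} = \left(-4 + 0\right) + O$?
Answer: $-1267$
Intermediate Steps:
$q{\left(O \right)} = -4 + O$
$U{\left(A,z \right)} = 12 + 6 z$ ($U{\left(A,z \right)} = 3 \left(- 2 \left(-2 - z\right)\right) = 3 \left(4 + 2 z\right) = 12 + 6 z$)
$U{\left(q{\left(3 \right)},0 \right)} \left(-97\right) - 103 = \left(12 + 6 \cdot 0\right) \left(-97\right) - 103 = \left(12 + 0\right) \left(-97\right) - 103 = 12 \left(-97\right) - 103 = -1164 - 103 = -1267$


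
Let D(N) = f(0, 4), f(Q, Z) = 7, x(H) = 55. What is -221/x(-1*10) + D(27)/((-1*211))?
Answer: -47016/11605 ≈ -4.0514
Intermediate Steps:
D(N) = 7
-221/x(-1*10) + D(27)/((-1*211)) = -221/55 + 7/((-1*211)) = -221*1/55 + 7/(-211) = -221/55 + 7*(-1/211) = -221/55 - 7/211 = -47016/11605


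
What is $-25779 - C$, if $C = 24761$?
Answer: $-50540$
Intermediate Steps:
$-25779 - C = -25779 - 24761 = -50540$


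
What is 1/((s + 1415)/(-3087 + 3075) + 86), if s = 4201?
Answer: -1/382 ≈ -0.0026178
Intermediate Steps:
1/((s + 1415)/(-3087 + 3075) + 86) = 1/((4201 + 1415)/(-3087 + 3075) + 86) = 1/(5616/(-12) + 86) = 1/(5616*(-1/12) + 86) = 1/(-468 + 86) = 1/(-382) = -1/382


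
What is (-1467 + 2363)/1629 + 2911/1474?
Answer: 6062723/2401146 ≈ 2.5249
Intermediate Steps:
(-1467 + 2363)/1629 + 2911/1474 = 896*(1/1629) + 2911*(1/1474) = 896/1629 + 2911/1474 = 6062723/2401146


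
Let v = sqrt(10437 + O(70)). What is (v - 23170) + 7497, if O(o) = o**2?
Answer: -15673 + 7*sqrt(313) ≈ -15549.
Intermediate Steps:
v = 7*sqrt(313) (v = sqrt(10437 + 70**2) = sqrt(10437 + 4900) = sqrt(15337) = 7*sqrt(313) ≈ 123.84)
(v - 23170) + 7497 = (7*sqrt(313) - 23170) + 7497 = (-23170 + 7*sqrt(313)) + 7497 = -15673 + 7*sqrt(313)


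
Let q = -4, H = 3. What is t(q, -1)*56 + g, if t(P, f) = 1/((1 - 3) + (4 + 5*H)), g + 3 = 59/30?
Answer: 1153/510 ≈ 2.2608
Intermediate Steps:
g = -31/30 (g = -3 + 59/30 = -31/30 ≈ -1.0333)
t(P, f) = 1/17 (t(P, f) = 1/((1 - 3) + (4 + 5*3)) = 1/(-2 + (4 + 15)) = 1/(-2 + 19) = 1/17)
t(q, -1)*56 + g = (1/17)*56 - 31/30 = 56/17 - 31/30 = 1153/510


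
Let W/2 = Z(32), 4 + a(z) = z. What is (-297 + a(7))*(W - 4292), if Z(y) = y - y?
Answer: 1261848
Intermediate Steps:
Z(y) = 0
a(z) = -4 + z
W = 0 (W = 2*0 = 0)
(-297 + a(7))*(W - 4292) = (-297 + (-4 + 7))*(0 - 4292) = (-297 + 3)*(-4292) = -294*(-4292) = 1261848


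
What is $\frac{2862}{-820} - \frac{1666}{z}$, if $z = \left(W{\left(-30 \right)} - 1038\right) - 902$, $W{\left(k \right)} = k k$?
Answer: $- \frac{40259}{21320} \approx -1.8883$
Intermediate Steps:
$W{\left(k \right)} = k^{2}$
$z = -1040$ ($z = \left(\left(-30\right)^{2} - 1038\right) - 902 = \left(900 - 1038\right) - 902 = -138 - 902 = -1040$)
$\frac{2862}{-820} - \frac{1666}{z} = \frac{2862}{-820} - \frac{1666}{-1040} = 2862 \left(- \frac{1}{820}\right) - - \frac{833}{520} = - \frac{1431}{410} + \frac{833}{520} = - \frac{40259}{21320}$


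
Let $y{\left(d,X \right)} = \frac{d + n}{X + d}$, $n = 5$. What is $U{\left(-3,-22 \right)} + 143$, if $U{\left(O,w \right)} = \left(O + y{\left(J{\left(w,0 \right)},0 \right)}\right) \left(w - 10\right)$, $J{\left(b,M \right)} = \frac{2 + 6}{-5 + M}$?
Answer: $307$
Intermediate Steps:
$J{\left(b,M \right)} = \frac{8}{-5 + M}$
$y{\left(d,X \right)} = \frac{5 + d}{X + d}$ ($y{\left(d,X \right)} = \frac{d + 5}{X + d} = \frac{5 + d}{X + d}$)
$U{\left(O,w \right)} = \left(-10 + w\right) \left(- \frac{17}{8} + O\right)$ ($U{\left(O,w \right)} = \left(O + \frac{5 + \frac{8}{-5 + 0}}{0 + \frac{8}{-5 + 0}}\right) \left(w - 10\right) = \left(O + \frac{5 + \frac{8}{-5}}{0 + \frac{8}{-5}}\right) \left(-10 + w\right) = \left(O + \frac{5 + 8 \left(- \frac{1}{5}\right)}{0 + 8 \left(- \frac{1}{5}\right)}\right) \left(-10 + w\right) = \left(O + \frac{5 - \frac{8}{5}}{0 - \frac{8}{5}}\right) \left(-10 + w\right) = \left(O + \frac{1}{- \frac{8}{5}} \cdot \frac{17}{5}\right) \left(-10 + w\right) = \left(O - \frac{17}{8}\right) \left(-10 + w\right) = \left(- \frac{17}{8} + O\right) \left(-10 + w\right) = \left(-10 + w\right) \left(- \frac{17}{8} + O\right)$)
$U{\left(-3,-22 \right)} + 143 = \left(\frac{85}{4} - -30 - - \frac{187}{4} - -66\right) + 143 = \left(\frac{85}{4} + 30 + \frac{187}{4} + 66\right) + 143 = 164 + 143 = 307$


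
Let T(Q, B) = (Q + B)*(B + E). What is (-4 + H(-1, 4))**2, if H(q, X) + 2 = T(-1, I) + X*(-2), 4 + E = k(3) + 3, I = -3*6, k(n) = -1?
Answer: 133956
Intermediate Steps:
I = -18
E = -2 (E = -4 + (-1 + 3) = -4 + 2 = -2)
T(Q, B) = (-2 + B)*(B + Q) (T(Q, B) = (Q + B)*(B - 2) = (B + Q)*(-2 + B) = (-2 + B)*(B + Q))
H(q, X) = 378 - 2*X (H(q, X) = -2 + (((-18)**2 - 2*(-18) - 2*(-1) - 18*(-1)) + X*(-2)) = -2 + ((324 + 36 + 2 + 18) - 2*X) = -2 + (380 - 2*X) = 378 - 2*X)
(-4 + H(-1, 4))**2 = (-4 + (378 - 2*4))**2 = (-4 + (378 - 8))**2 = (-4 + 370)**2 = 366**2 = 133956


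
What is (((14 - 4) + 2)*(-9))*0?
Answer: 0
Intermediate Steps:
(((14 - 4) + 2)*(-9))*0 = ((10 + 2)*(-9))*0 = (12*(-9))*0 = -108*0 = 0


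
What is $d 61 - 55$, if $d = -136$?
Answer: $-8351$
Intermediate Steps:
$d 61 - 55 = \left(-136\right) 61 - 55 = -8296 - 55 = -8351$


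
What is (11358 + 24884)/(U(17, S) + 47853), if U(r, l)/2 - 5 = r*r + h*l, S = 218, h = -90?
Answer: 36242/9201 ≈ 3.9389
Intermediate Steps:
U(r, l) = 10 - 180*l + 2*r**2 (U(r, l) = 10 + 2*(r*r - 90*l) = 10 + 2*(r**2 - 90*l) = 10 + (-180*l + 2*r**2) = 10 - 180*l + 2*r**2)
(11358 + 24884)/(U(17, S) + 47853) = (11358 + 24884)/((10 - 180*218 + 2*17**2) + 47853) = 36242/((10 - 39240 + 2*289) + 47853) = 36242/((10 - 39240 + 578) + 47853) = 36242/(-38652 + 47853) = 36242/9201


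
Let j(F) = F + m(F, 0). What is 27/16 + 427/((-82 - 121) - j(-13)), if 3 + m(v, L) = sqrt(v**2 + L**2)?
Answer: -179/400 ≈ -0.44750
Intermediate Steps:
m(v, L) = -3 + sqrt(L**2 + v**2) (m(v, L) = -3 + sqrt(v**2 + L**2) = -3 + sqrt(L**2 + v**2))
j(F) = -3 + F + sqrt(F**2) (j(F) = F + (-3 + sqrt(0**2 + F**2)) = F + (-3 + sqrt(0 + F**2)) = F + (-3 + sqrt(F**2)) = -3 + F + sqrt(F**2))
27/16 + 427/((-82 - 121) - j(-13)) = 27/16 + 427/((-82 - 121) - (-3 - 13 + sqrt((-13)**2))) = 27*(1/16) + 427/(-203 - (-3 - 13 + sqrt(169))) = 27/16 + 427/(-203 - (-3 - 13 + 13)) = 27/16 + 427/(-203 - 1*(-3)) = 27/16 + 427/(-203 + 3) = 27/16 + 427/(-200) = 27/16 + 427*(-1/200) = 27/16 - 427/200 = -179/400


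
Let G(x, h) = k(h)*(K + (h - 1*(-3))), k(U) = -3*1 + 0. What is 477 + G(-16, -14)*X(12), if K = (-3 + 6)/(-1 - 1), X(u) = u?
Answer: 927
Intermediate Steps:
k(U) = -3 (k(U) = -3 + 0 = -3)
K = -3/2 (K = 3/(-2) = 3*(-½) = -3/2 ≈ -1.5000)
G(x, h) = -9/2 - 3*h (G(x, h) = -3*(-3/2 + (h - 1*(-3))) = -3*(-3/2 + (h + 3)) = -3*(-3/2 + (3 + h)) = -3*(3/2 + h) = -9/2 - 3*h)
477 + G(-16, -14)*X(12) = 477 + (-9/2 - 3*(-14))*12 = 477 + (-9/2 + 42)*12 = 477 + (75/2)*12 = 477 + 450 = 927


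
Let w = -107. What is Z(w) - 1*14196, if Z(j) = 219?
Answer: -13977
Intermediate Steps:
Z(w) - 1*14196 = 219 - 1*14196 = 219 - 14196 = -13977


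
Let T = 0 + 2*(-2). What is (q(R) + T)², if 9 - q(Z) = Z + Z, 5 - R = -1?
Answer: 49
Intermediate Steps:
R = 6 (R = 5 - 1*(-1) = 5 + 1 = 6)
T = -4 (T = 0 - 4 = -4)
q(Z) = 9 - 2*Z (q(Z) = 9 - (Z + Z) = 9 - 2*Z)
(q(R) + T)² = ((9 - 2*6) - 4)² = ((9 - 12) - 4)² = (-3 - 4)² = (-7)² = 49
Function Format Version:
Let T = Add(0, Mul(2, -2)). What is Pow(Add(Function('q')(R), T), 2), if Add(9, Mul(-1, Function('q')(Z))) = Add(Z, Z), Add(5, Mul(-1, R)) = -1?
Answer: 49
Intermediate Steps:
R = 6 (R = Add(5, Mul(-1, -1)) = Add(5, 1) = 6)
T = -4 (T = Add(0, -4) = -4)
Function('q')(Z) = Add(9, Mul(-2, Z)) (Function('q')(Z) = Add(9, Mul(-1, Add(Z, Z))) = Add(9, Mul(-1, Mul(2, Z))) = Add(9, Mul(-2, Z)))
Pow(Add(Function('q')(R), T), 2) = Pow(Add(Add(9, Mul(-2, 6)), -4), 2) = Pow(Add(Add(9, -12), -4), 2) = Pow(Add(-3, -4), 2) = Pow(-7, 2) = 49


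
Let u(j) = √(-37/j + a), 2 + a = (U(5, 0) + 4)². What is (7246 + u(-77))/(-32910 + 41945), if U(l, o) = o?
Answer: 7246/9035 + √85855/695695 ≈ 0.80241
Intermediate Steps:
a = 14 (a = -2 + (0 + 4)² = -2 + 4² = -2 + 16 = 14)
u(j) = √(14 - 37/j) (u(j) = √(-37/j + 14) = √(14 - 37/j))
(7246 + u(-77))/(-32910 + 41945) = (7246 + √(14 - 37/(-77)))/(-32910 + 41945) = (7246 + √(14 - 37*(-1/77)))/9035 = (7246 + √(14 + 37/77))*(1/9035) = (7246 + √(1115/77))*(1/9035) = (7246 + √85855/77)*(1/9035) = 7246/9035 + √85855/695695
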